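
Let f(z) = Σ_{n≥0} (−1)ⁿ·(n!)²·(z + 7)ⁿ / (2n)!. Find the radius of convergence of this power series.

By the ratio test, |a_{n+1}/a_n| = (n+1)²/[(2n+1)·(2n+2)] → 1/4.
The series converges when 1/4 · |z + 7| < 1, giving R = 4.

R = 4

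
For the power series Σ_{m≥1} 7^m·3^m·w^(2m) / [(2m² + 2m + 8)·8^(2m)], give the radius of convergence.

By the ratio test, |a_{m+1}/a_m| = [(2m² + 2m + 8)/(2(m+1)² + 2(m+1) + 8)] · 7·3/64 → 21/64.
Successive powers of w differ by 2, so the series converges when |w|² · 21/64 < 1, i.e. |w| < √(64/21). So R = 8√21/21.

R = 8√21/21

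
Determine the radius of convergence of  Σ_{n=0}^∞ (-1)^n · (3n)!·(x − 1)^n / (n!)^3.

R = 1/27

The ratio of consecutive coefficients is (3n+1)·(3n+2)·(3n+3)/(n+1)³ → 27.
Thus R = 1/(27) = 1/27.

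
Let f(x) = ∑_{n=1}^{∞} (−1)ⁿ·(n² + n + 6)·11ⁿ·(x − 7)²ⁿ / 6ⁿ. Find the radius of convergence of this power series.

R = √66/11

Ratio test: |a_{n+1}/a_n| = [((n+1)² + (n+1) + 6)/(n² + n + 6)] · 11/6 → 11/6 as n → ∞.
Successive powers of (x − 7) differ by 2, so the series converges when |x − 7|² · 11/6 < 1, i.e. |x − 7| < √(6/11). So R = √66/11.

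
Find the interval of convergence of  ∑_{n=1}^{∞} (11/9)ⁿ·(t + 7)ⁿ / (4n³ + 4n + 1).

[-86/11, -68/11]

The ratio of consecutive coefficients is [(4n³ + 4n + 1)/(4(n+1)³ + 4(n+1) + 1)] · 11/9 → 11/9.
The series converges when 11/9 · |t + 7| < 1, giving R = 9/11.
At t = -68/11: the terms are on the order of 1/n³, so the series converges absolutely by comparison with the p-series (p = 3 > 1).
Check t = -86/11: absolute convergence follows by limit comparison with Σ 1/n³.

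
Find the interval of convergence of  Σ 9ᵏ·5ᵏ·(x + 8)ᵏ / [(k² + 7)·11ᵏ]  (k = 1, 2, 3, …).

[-371/45, -349/45]

The ratio of consecutive coefficients is [(k² + 7)/((k+1)² + 7)] · 9·5/11 → 45/11.
Convergence for |x + 8| · 45/11 < 1, i.e. |x + 8| < 11/45. So R = 11/45.
Check x = -349/45: absolute convergence follows by limit comparison with Σ 1/k².
Check x = -371/45: the terms are on the order of 1/k², so the series converges absolutely by comparison with the p-series (p = 2 > 1).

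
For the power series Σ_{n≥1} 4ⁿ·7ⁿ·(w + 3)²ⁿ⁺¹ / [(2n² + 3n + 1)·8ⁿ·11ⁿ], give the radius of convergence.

R = √154/7

The ratio of consecutive coefficients is [(2n² + 3n + 1)/(2(n+1)² + 3(n+1) + 1)] · 4·7/(8·11) → 7/22.
Successive powers of (w + 3) differ by 2, so the series converges when |w + 3|² · 7/22 < 1, i.e. |w + 3| < √(22/7). So R = √154/7.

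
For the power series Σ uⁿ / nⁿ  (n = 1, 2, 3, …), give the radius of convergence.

Root test: |a_n|^(1/n) = 1/n → 0.
The limit is 0 for every u, so R = ∞.

R = ∞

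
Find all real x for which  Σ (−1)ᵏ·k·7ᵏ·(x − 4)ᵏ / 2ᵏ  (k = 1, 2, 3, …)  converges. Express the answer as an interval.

(26/7, 30/7)

Ratio test: |a_{k+1}/a_k| = [(k+1)/k] · 7/2 → 7/2 as k → ∞.
Hence the series converges for |x − 4| < 1/(7/2) = 2/7, so the radius of convergence is 2/7.
Check x = 30/7: the k-th term does not approach 0; divergence by the term test.
Check x = 26/7: the terms have absolute value of order k, which does not tend to 0, so the series diverges by the divergence test.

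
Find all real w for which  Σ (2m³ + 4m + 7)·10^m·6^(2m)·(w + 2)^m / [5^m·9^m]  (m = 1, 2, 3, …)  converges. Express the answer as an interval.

(-17/8, -15/8)

Apply the ratio test: |a_{m+1}| / |a_m| = [(2(m+1)³ + 4(m+1) + 7)/(2m³ + 4m + 7)] · 10·36/(5·9), which tends to 8 as m → ∞.
Thus R = 1/(8) = 1/8.
When w = -15/8, the terms have absolute value of order m³, which does not tend to 0, so the series diverges by the divergence test.
When w = -17/8, the terms do not tend to 0, so the series diverges.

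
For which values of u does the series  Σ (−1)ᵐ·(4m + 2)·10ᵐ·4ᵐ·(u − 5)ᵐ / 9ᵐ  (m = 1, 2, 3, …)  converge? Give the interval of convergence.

(191/40, 209/40)

By the ratio test, |a_{m+1}/a_m| = [(4(m+1) + 2)/(4m + 2)] · 10·4/9 → 40/9.
The series converges when 40/9 · |u − 5| < 1, giving R = 9/40.
When u = 209/40, the terms have absolute value of order m, which does not tend to 0, so the series diverges by the divergence test.
Check u = 191/40: the m-th term does not approach 0; divergence by the term test.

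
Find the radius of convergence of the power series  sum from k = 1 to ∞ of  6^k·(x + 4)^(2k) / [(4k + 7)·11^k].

Apply the ratio test: |a_{k+1}| / |a_k| = [(4k + 7)/(4(k+1) + 7)] · 6/11, which tends to 6/11 as k → ∞.
Writing y = (x + 4)², the series in y has radius 11/6, so |x + 4| < √(11/6) and R = √66/6.

R = √66/6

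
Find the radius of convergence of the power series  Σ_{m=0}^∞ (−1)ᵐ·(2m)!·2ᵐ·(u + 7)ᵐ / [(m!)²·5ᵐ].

Ratio test: |a_{m+1}/a_m| = (2m+1)·(2m+2)/(m+1)² · 2/5 → 8/5 as m → ∞.
The series converges when 8/5 · |u + 7| < 1, giving R = 5/8.

R = 5/8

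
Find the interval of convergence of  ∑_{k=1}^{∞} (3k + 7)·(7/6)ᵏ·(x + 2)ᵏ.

By the ratio test, |a_{k+1}/a_k| = [(3(k+1) + 7)/(3k + 7)] · 7/6 → 7/6.
The series converges when 7/6 · |x + 2| < 1, giving R = 6/7.
Check x = -8/7: the terms have absolute value of order k, which does not tend to 0, so the series diverges by the divergence test.
At x = -20/7: the k-th term does not approach 0; divergence by the term test.

(-20/7, -8/7)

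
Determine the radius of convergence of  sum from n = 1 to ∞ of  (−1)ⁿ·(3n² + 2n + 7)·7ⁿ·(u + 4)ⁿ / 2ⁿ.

Apply the ratio test: |a_{n+1}| / |a_n| = [(3(n+1)² + 2(n+1) + 7)/(3n² + 2n + 7)] · 7/2, which tends to 7/2 as n → ∞.
Convergence for |u + 4| · 7/2 < 1, i.e. |u + 4| < 2/7. So R = 2/7.

R = 2/7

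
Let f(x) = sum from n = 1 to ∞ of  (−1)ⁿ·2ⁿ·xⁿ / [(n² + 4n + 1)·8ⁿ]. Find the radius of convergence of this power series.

Ratio test: |a_{n+1}/a_n| = [(n² + 4n + 1)/((n+1)² + 4(n+1) + 1)] · 2/8 → 1/4 as n → ∞.
Convergence for |x| · 1/4 < 1, i.e. |x| < 4. So R = 4.

R = 4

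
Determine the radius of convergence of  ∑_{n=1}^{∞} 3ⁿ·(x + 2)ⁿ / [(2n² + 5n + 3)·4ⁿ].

R = 4/3

By the ratio test, |a_{n+1}/a_n| = [(2n² + 5n + 3)/(2(n+1)² + 5(n+1) + 3)] · 3/4 → 3/4.
Thus R = 1/(3/4) = 4/3.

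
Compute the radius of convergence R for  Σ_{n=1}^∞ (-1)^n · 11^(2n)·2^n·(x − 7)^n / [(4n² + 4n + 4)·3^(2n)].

R = 9/242

Ratio test: |a_{n+1}/a_n| = [(4n² + 4n + 4)/(4(n+1)² + 4(n+1) + 4)] · 121·2/9 → 242/9 as n → ∞.
Thus R = 1/(242/9) = 9/242.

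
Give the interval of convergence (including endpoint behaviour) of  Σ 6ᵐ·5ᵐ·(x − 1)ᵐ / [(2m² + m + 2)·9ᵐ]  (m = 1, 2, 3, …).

[7/10, 13/10]

The ratio of consecutive coefficients is [(2m² + m + 2)/(2(m+1)² + (m+1) + 2)] · 6·5/9 → 10/3.
Thus R = 1/(10/3) = 3/10.
When x = 13/10, the terms are on the order of 1/m², so the series converges absolutely by comparison with the p-series (p = 2 > 1).
Endpoint x = 7/10: absolute convergence follows by limit comparison with Σ 1/m².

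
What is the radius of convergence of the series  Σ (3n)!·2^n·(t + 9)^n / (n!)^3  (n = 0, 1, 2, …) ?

R = 1/54

By the ratio test, |a_{n+1}/a_n| = (3n+1)·(3n+2)·(3n+3)/(n+1)³ · 2 → 54.
The series converges when 54 · |t + 9| < 1, giving R = 1/54.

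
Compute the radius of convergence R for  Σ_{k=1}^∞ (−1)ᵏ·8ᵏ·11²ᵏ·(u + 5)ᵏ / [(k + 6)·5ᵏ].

Ratio test: |a_{k+1}/a_k| = [(k + 6)/((k+1) + 6)] · 8·121/5 → 968/5 as k → ∞.
Convergence for |u + 5| · 968/5 < 1, i.e. |u + 5| < 5/968. So R = 5/968.

R = 5/968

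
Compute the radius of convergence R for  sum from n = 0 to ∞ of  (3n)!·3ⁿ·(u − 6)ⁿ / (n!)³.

Ratio test: |a_{n+1}/a_n| = (3n+1)·(3n+2)·(3n+3)/(n+1)³ · 3 → 81 as n → ∞.
The series converges when 81 · |u − 6| < 1, giving R = 1/81.

R = 1/81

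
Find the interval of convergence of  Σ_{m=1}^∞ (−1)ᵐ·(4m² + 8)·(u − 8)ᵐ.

By the ratio test, |a_{m+1}/a_m| = (4(m+1)² + 8)/(4m² + 8) → 1.
So the series converges when |u − 8| < 1 and diverges when |u − 8| > 1; R = 1.
Check u = 9: the terms have absolute value of order m², which does not tend to 0, so the series diverges by the divergence test.
When u = 7, the terms do not tend to 0, so the series diverges.

(7, 9)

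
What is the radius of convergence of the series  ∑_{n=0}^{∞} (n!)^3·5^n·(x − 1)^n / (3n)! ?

By the ratio test, |a_{n+1}/a_n| = (n+1)³/[(3n+1)·(3n+2)·(3n+3)] · 5 → 5/27.
Hence the series converges for |x − 1| < 1/(5/27) = 27/5, so the radius of convergence is 27/5.

R = 27/5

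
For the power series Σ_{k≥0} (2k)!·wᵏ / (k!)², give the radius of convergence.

R = 1/4

Ratio test: |a_{k+1}/a_k| = (2k+1)·(2k+2)/(k+1)² → 4 as k → ∞.
Hence the series converges for |w| < 1/(4) = 1/4, so the radius of convergence is 1/4.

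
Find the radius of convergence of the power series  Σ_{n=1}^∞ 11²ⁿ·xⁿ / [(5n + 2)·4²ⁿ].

Ratio test: |a_{n+1}/a_n| = [(5n + 2)/(5(n+1) + 2)] · 121/16 → 121/16 as n → ∞.
Hence the series converges for |x| < 1/(121/16) = 16/121, so the radius of convergence is 16/121.

R = 16/121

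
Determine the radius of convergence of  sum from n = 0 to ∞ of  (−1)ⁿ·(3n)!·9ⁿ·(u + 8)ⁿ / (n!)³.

R = 1/243

Apply the ratio test: |a_{n+1}| / |a_n| = (3n+1)·(3n+2)·(3n+3)/(n+1)³ · 9, which tends to 243 as n → ∞.
The series converges when 243 · |u + 8| < 1, giving R = 1/243.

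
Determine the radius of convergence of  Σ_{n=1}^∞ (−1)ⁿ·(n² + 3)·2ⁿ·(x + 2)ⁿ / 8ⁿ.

R = 4

Ratio test: |a_{n+1}/a_n| = [((n+1)² + 3)/(n² + 3)] · 2/8 → 1/4 as n → ∞.
Convergence for |x + 2| · 1/4 < 1, i.e. |x + 2| < 4. So R = 4.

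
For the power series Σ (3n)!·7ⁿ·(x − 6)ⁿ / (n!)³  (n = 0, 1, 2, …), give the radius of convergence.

R = 1/189

Apply the ratio test: |a_{n+1}| / |a_n| = (3n+1)·(3n+2)·(3n+3)/(n+1)³ · 7, which tends to 189 as n → ∞.
The series converges when 189 · |x − 6| < 1, giving R = 1/189.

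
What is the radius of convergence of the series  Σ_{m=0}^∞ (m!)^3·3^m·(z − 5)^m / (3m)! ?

Ratio test: |a_{m+1}/a_m| = (m+1)³/[(3m+1)·(3m+2)·(3m+3)] · 3 → 1/9 as m → ∞.
Hence the series converges for |z − 5| < 1/(1/9) = 9, so the radius of convergence is 9.

R = 9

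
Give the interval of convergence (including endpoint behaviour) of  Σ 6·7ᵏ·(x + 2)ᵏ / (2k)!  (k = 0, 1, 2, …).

By the ratio test, |a_{k+1}/a_k| = 6/6 · 7 · 1/[(2k+1)·(2k+2)] → 0.
The ratio tends to 0 regardless of x, hence R = ∞.

(−∞, ∞)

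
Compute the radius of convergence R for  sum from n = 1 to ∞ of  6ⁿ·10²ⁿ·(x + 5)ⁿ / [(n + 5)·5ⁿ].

R = 1/120

Apply the ratio test: |a_{n+1}| / |a_n| = [(n + 5)/((n+1) + 5)] · 6·100/5, which tends to 120 as n → ∞.
Convergence for |x + 5| · 120 < 1, i.e. |x + 5| < 1/120. So R = 1/120.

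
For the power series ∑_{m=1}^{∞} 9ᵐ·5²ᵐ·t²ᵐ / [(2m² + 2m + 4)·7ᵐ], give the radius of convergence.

R = √7/15

Apply the ratio test: |a_{m+1}| / |a_m| = [(2m² + 2m + 4)/(2(m+1)² + 2(m+1) + 4)] · 9·25/7, which tends to 225/7 as m → ∞.
Writing y = t², the series in y has radius 7/225, so |t| < √(7/225) and R = √7/15.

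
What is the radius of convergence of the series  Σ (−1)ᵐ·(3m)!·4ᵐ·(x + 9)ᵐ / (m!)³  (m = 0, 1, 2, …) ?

R = 1/108

The ratio of consecutive coefficients is (3m+1)·(3m+2)·(3m+3)/(m+1)³ · 4 → 108.
The series converges when 108 · |x + 9| < 1, giving R = 1/108.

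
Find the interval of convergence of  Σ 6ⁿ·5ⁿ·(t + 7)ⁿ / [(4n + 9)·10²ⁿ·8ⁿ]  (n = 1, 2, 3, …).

Ratio test: |a_{n+1}/a_n| = [(4n + 9)/(4(n+1) + 9)] · 6·5/(100·8) → 3/80 as n → ∞.
The series converges when 3/80 · |t + 7| < 1, giving R = 80/3.
When t = 59/3, the terms behave like c/n; limit comparison with the harmonic series gives divergence.
When t = -101/3, convergence follows from the alternating series test (terms decrease monotonically to 0).

[-101/3, 59/3)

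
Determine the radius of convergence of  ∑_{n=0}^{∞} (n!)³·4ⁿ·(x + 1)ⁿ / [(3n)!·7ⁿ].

R = 189/4

The ratio of consecutive coefficients is (n+1)³/[(3n+1)·(3n+2)·(3n+3)] · 4/7 → 4/189.
Thus R = 1/(4/189) = 189/4.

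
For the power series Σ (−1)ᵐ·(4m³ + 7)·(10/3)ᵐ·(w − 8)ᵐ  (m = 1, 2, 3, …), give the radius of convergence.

R = 3/10

The ratio of consecutive coefficients is [(4(m+1)³ + 7)/(4m³ + 7)] · 10/3 → 10/3.
Thus R = 1/(10/3) = 3/10.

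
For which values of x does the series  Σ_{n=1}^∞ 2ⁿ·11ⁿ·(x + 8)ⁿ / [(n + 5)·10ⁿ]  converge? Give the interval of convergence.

[-93/11, -83/11)

Apply the ratio test: |a_{n+1}| / |a_n| = [(n + 5)/((n+1) + 5)] · 2·11/10, which tends to 11/5 as n → ∞.
Thus R = 1/(11/5) = 5/11.
Check x = -83/11: comparison with the harmonic series Σ 1/n shows the series diverges.
Check x = -93/11: an alternating series whose terms decrease to 0 in absolute value, so it converges by the Leibniz criterion.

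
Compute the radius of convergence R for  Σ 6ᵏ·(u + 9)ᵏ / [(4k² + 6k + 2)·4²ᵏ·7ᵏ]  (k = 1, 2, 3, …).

R = 56/3

By the ratio test, |a_{k+1}/a_k| = [(4k² + 6k + 2)/(4(k+1)² + 6(k+1) + 2)] · 6/(16·7) → 3/56.
The series converges when 3/56 · |u + 9| < 1, giving R = 56/3.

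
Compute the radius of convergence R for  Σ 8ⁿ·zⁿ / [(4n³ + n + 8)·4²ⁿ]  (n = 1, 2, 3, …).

Apply the ratio test: |a_{n+1}| / |a_n| = [(4n³ + n + 8)/(4(n+1)³ + (n+1) + 8)] · 8/16, which tends to 1/2 as n → ∞.
The series converges when 1/2 · |z| < 1, giving R = 2.

R = 2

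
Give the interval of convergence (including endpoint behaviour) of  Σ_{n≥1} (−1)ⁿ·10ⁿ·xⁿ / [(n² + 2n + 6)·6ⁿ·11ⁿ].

[-33/5, 33/5]

Ratio test: |a_{n+1}/a_n| = [(n² + 2n + 6)/((n+1)² + 2(n+1) + 6)] · 10/(6·11) → 5/33 as n → ∞.
Hence the series converges for |x| < 1/(5/33) = 33/5, so the radius of convergence is 33/5.
When x = 33/5, the terms are on the order of 1/n², so the series converges absolutely by comparison with the p-series (p = 2 > 1).
At x = -33/5: the terms are on the order of 1/n², so the series converges absolutely by comparison with the p-series (p = 2 > 1).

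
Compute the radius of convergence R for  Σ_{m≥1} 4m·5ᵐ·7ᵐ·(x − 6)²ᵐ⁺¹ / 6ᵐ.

The ratio of consecutive coefficients is [4(m+1)/4m] · 5·7/6 → 35/6.
Writing y = (x − 6)², the series in y has radius 6/35, so |x − 6| < √(6/35) and R = √210/35.

R = √210/35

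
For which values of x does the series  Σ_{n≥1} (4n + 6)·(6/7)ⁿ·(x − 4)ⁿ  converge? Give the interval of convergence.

(17/6, 31/6)

Ratio test: |a_{n+1}/a_n| = [(4(n+1) + 6)/(4n + 6)] · 6/7 → 6/7 as n → ∞.
Thus R = 1/(6/7) = 7/6.
At x = 31/6: the terms have absolute value of order n, which does not tend to 0, so the series diverges by the divergence test.
When x = 17/6, the terms do not tend to 0, so the series diverges.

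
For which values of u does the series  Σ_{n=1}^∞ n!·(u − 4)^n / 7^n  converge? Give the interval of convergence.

Apply the ratio test: |a_{n+1}| / |a_n| = (n+1) · 1/7, which tends to ∞ as n → ∞.
The terms grow without bound for any (u − 4) ≠ 0, so R = 0 (convergence only at u = 4).

{4}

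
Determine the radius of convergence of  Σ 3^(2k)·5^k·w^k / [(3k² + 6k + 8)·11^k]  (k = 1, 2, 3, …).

R = 11/45

By the ratio test, |a_{k+1}/a_k| = [(3k² + 6k + 8)/(3(k+1)² + 6(k+1) + 8)] · 9·5/11 → 45/11.
Convergence for |w| · 45/11 < 1, i.e. |w| < 11/45. So R = 11/45.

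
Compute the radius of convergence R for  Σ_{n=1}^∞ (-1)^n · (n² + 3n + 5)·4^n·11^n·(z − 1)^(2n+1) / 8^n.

The ratio of consecutive coefficients is [((n+1)² + 3(n+1) + 5)/(n² + 3n + 5)] · 4·11/8 → 11/2.
Since the exponent of (z − 1) increases by 2 each term, convergence requires |z − 1|² < 2/11, hence R = √22/11.

R = √22/11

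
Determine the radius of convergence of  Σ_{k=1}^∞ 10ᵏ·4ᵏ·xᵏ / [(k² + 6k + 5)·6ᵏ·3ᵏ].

R = 9/20

By the ratio test, |a_{k+1}/a_k| = [(k² + 6k + 5)/((k+1)² + 6(k+1) + 5)] · 10·4/(6·3) → 20/9.
The series converges when 20/9 · |x| < 1, giving R = 9/20.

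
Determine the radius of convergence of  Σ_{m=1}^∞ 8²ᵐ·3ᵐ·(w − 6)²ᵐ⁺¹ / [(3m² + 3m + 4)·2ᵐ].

By the ratio test, |a_{m+1}/a_m| = [(3m² + 3m + 4)/(3(m+1)² + 3(m+1) + 4)] · 64·3/2 → 96.
Since the exponent of (w − 6) increases by 2 each term, convergence requires |w − 6|² < 1/96, hence R = √6/24.

R = √6/24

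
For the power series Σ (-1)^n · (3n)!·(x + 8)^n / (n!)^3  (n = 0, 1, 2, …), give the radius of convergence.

Apply the ratio test: |a_{n+1}| / |a_n| = (3n+1)·(3n+2)·(3n+3)/(n+1)³, which tends to 27 as n → ∞.
The series converges when 27 · |x + 8| < 1, giving R = 1/27.

R = 1/27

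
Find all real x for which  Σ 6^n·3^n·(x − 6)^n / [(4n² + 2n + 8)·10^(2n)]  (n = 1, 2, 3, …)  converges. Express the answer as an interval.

By the ratio test, |a_{n+1}/a_n| = [(4n² + 2n + 8)/(4(n+1)² + 2(n+1) + 8)] · 6·3/100 → 9/50.
Hence the series converges for |x − 6| < 1/(9/50) = 50/9, so the radius of convergence is 50/9.
At x = 104/9: the terms are on the order of 1/n², so the series converges absolutely by comparison with the p-series (p = 2 > 1).
At x = 4/9: absolute convergence follows by limit comparison with Σ 1/n².

[4/9, 104/9]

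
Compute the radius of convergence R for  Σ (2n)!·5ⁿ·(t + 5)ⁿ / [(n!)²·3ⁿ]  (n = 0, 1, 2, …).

R = 3/20

By the ratio test, |a_{n+1}/a_n| = (2n+1)·(2n+2)/(n+1)² · 5/3 → 20/3.
Hence the series converges for |t + 5| < 1/(20/3) = 3/20, so the radius of convergence is 3/20.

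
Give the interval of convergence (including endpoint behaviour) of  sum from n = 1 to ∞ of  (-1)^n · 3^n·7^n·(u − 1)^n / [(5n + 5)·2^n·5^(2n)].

The ratio of consecutive coefficients is [(5n + 5)/(5(n+1) + 5)] · 3·7/(2·25) → 21/50.
Thus R = 1/(21/50) = 50/21.
Check u = 71/21: the terms alternate in sign and decrease monotonically to 0 in absolute value (size ~ c/n), so the alternating series test gives convergence.
At u = -29/21: the terms are asymptotic to a nonzero constant times 1/n, so the series diverges by limit comparison with Σ 1/n.

(-29/21, 71/21]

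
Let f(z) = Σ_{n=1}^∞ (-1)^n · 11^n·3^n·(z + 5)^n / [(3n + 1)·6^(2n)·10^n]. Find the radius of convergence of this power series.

The ratio of consecutive coefficients is [(3n + 1)/(3(n+1) + 1)] · 11·3/(36·10) → 11/120.
Hence the series converges for |z + 5| < 1/(11/120) = 120/11, so the radius of convergence is 120/11.

R = 120/11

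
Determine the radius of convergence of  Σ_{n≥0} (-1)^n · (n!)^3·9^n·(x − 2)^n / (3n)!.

The ratio of consecutive coefficients is (n+1)³/[(3n+1)·(3n+2)·(3n+3)] · 9 → 1/3.
The series converges when 1/3 · |x − 2| < 1, giving R = 3.

R = 3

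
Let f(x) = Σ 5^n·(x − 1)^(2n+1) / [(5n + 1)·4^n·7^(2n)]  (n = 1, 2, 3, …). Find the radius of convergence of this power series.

By the ratio test, |a_{n+1}/a_n| = [(5n + 1)/(5(n+1) + 1)] · 5/(4·49) → 5/196.
Since the exponent of (x − 1) increases by 2 each term, convergence requires |x − 1|² < 196/5, hence R = 14√5/5.

R = 14√5/5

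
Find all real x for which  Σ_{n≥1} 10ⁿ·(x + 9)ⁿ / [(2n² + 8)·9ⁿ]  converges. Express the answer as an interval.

Apply the ratio test: |a_{n+1}| / |a_n| = [(2n² + 8)/(2(n+1)² + 8)] · 10/9, which tends to 10/9 as n → ∞.
Thus R = 1/(10/9) = 9/10.
At x = -81/10: absolute convergence follows by limit comparison with Σ 1/n².
When x = -99/10, the terms are on the order of 1/n², so the series converges absolutely by comparison with the p-series (p = 2 > 1).

[-99/10, -81/10]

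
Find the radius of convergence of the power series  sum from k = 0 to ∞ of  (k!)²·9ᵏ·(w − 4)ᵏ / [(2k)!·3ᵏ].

By the ratio test, |a_{k+1}/a_k| = (k+1)²/[(2k+1)·(2k+2)] · 9/3 → 3/4.
Thus R = 1/(3/4) = 4/3.

R = 4/3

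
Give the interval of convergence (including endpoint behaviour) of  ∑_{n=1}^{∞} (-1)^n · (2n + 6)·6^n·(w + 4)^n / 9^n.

(-11/2, -5/2)

Apply the ratio test: |a_{n+1}| / |a_n| = [(2(n+1) + 6)/(2n + 6)] · 6/9, which tends to 2/3 as n → ∞.
The series converges when 2/3 · |w + 4| < 1, giving R = 3/2.
Check w = -5/2: the terms have absolute value of order n, which does not tend to 0, so the series diverges by the divergence test.
When w = -11/2, the terms have absolute value of order n, which does not tend to 0, so the series diverges by the divergence test.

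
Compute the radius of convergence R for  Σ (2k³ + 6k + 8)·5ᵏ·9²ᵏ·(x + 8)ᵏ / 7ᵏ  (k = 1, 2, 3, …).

The ratio of consecutive coefficients is [(2(k+1)³ + 6(k+1) + 8)/(2k³ + 6k + 8)] · 5·81/7 → 405/7.
Convergence for |x + 8| · 405/7 < 1, i.e. |x + 8| < 7/405. So R = 7/405.

R = 7/405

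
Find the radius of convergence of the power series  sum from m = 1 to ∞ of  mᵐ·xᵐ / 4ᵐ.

R = 0

By the Cauchy root test, |a_m|^(1/m) = m/4 → ∞.
Since the m-th root of |a_m| is unbounded, the series converges only at x = 0; R = 0.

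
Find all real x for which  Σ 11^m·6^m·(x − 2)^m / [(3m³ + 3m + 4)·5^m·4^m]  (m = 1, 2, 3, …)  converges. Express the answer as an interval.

[56/33, 76/33]

Ratio test: |a_{m+1}/a_m| = [(3m³ + 3m + 4)/(3(m+1)³ + 3(m+1) + 4)] · 11·6/(5·4) → 33/10 as m → ∞.
Hence the series converges for |x − 2| < 1/(33/10) = 10/33, so the radius of convergence is 10/33.
At x = 76/33: the terms are on the order of 1/m³, so the series converges absolutely by comparison with the p-series (p = 3 > 1).
At x = 56/33: the terms are on the order of 1/m³, so the series converges absolutely by comparison with the p-series (p = 3 > 1).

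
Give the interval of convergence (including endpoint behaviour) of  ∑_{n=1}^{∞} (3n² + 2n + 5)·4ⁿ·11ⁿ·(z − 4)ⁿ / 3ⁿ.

Ratio test: |a_{n+1}/a_n| = [(3(n+1)² + 2(n+1) + 5)/(3n² + 2n + 5)] · 4·11/3 → 44/3 as n → ∞.
The series converges when 44/3 · |z − 4| < 1, giving R = 3/44.
When z = 179/44, the n-th term does not approach 0; divergence by the term test.
At z = 173/44: the terms do not tend to 0, so the series diverges.

(173/44, 179/44)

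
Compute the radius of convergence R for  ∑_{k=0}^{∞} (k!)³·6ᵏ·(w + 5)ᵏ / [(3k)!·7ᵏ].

The ratio of consecutive coefficients is (k+1)³/[(3k+1)·(3k+2)·(3k+3)] · 6/7 → 2/63.
The series converges when 2/63 · |w + 5| < 1, giving R = 63/2.

R = 63/2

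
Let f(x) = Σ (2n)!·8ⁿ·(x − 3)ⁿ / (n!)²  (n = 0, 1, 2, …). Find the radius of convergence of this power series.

R = 1/32

Ratio test: |a_{n+1}/a_n| = (2n+1)·(2n+2)/(n+1)² · 8 → 32 as n → ∞.
Thus R = 1/(32) = 1/32.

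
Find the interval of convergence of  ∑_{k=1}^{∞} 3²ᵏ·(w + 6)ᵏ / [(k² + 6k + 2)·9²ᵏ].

[-15, 3]

Apply the ratio test: |a_{k+1}| / |a_k| = [(k² + 6k + 2)/((k+1)² + 6(k+1) + 2)] · 9/81, which tends to 1/9 as k → ∞.
Convergence for |w + 6| · 1/9 < 1, i.e. |w + 6| < 9. So R = 9.
When w = 3, absolute convergence follows by limit comparison with Σ 1/k².
At w = -15: absolute convergence follows by limit comparison with Σ 1/k².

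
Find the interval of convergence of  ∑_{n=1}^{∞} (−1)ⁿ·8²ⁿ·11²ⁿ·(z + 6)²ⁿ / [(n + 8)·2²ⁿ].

By the ratio test, |a_{n+1}/a_n| = [(n + 8)/((n+1) + 8)] · 64·121/4 → 1936.
Writing y = (z + 6)², the series in y has radius 1/1936, so |z + 6| < √(1/1936) = 1/44 and R = 1/44.
At z = -263/44: convergence follows from the alternating series test (terms decrease monotonically to 0).
At z = -265/44: an alternating series whose terms decrease to 0 in absolute value, so it converges by the Leibniz criterion.

[-265/44, -263/44]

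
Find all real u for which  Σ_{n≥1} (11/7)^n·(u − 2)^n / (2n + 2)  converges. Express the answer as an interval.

By the ratio test, |a_{n+1}/a_n| = [(2n + 2)/(2(n+1) + 2)] · 11/7 → 11/7.
Hence the series converges for |u − 2| < 1/(11/7) = 7/11, so the radius of convergence is 7/11.
Endpoint u = 29/11: the terms behave like c/n; limit comparison with the harmonic series gives divergence.
Endpoint u = 15/11: the terms alternate in sign and decrease monotonically to 0 in absolute value (size ~ c/n), so the alternating series test gives convergence.

[15/11, 29/11)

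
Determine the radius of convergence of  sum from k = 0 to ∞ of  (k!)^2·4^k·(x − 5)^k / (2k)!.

Apply the ratio test: |a_{k+1}| / |a_k| = (k+1)²/[(2k+1)·(2k+2)] · 4, which tends to 1 as k → ∞.
Hence R = 1.

R = 1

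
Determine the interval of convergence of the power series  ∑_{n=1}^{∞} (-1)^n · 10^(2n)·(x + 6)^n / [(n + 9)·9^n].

(-609/100, -591/100]

Ratio test: |a_{n+1}/a_n| = [(n + 9)/((n+1) + 9)] · 100/9 → 100/9 as n → ∞.
Hence the series converges for |x + 6| < 1/(100/9) = 9/100, so the radius of convergence is 9/100.
Check x = -591/100: convergence follows from the alternating series test (terms decrease monotonically to 0).
Check x = -609/100: the terms behave like c/n; limit comparison with the harmonic series gives divergence.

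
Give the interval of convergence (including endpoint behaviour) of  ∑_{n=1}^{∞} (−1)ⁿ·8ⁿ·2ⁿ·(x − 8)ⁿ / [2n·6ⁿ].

(61/8, 67/8]

Apply the ratio test: |a_{n+1}| / |a_n| = [2n/2(n+1)] · 8·2/6, which tends to 8/3 as n → ∞.
The series converges when 8/3 · |x − 8| < 1, giving R = 3/8.
When x = 67/8, convergence follows from the alternating series test (terms decrease monotonically to 0).
At x = 61/8: the terms are asymptotic to a nonzero constant times 1/n, so the series diverges by limit comparison with Σ 1/n.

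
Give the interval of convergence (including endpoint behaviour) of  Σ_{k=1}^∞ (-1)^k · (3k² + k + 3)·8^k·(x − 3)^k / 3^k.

By the ratio test, |a_{k+1}/a_k| = [(3(k+1)² + (k+1) + 3)/(3k² + k + 3)] · 8/3 → 8/3.
Convergence for |x − 3| · 8/3 < 1, i.e. |x − 3| < 3/8. So R = 3/8.
At x = 27/8: the terms have absolute value of order k², which does not tend to 0, so the series diverges by the divergence test.
When x = 21/8, the k-th term does not approach 0; divergence by the term test.

(21/8, 27/8)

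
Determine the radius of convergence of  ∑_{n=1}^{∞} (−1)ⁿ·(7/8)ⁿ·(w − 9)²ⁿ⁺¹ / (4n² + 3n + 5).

R = 2√14/7

The ratio of consecutive coefficients is [(4n² + 3n + 5)/(4(n+1)² + 3(n+1) + 5)] · 7/8 → 7/8.
Writing y = (w − 9)², the series in y has radius 8/7, so |w − 9| < √(8/7) and R = 2√14/7.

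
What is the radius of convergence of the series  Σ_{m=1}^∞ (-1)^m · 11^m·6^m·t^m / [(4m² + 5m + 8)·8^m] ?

R = 4/33

Apply the ratio test: |a_{m+1}| / |a_m| = [(4m² + 5m + 8)/(4(m+1)² + 5(m+1) + 8)] · 11·6/8, which tends to 33/4 as m → ∞.
Convergence for |t| · 33/4 < 1, i.e. |t| < 4/33. So R = 4/33.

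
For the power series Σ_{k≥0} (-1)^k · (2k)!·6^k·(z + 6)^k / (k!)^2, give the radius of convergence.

Apply the ratio test: |a_{k+1}| / |a_k| = (2k+1)·(2k+2)/(k+1)² · 6, which tends to 24 as k → ∞.
Thus R = 1/(24) = 1/24.

R = 1/24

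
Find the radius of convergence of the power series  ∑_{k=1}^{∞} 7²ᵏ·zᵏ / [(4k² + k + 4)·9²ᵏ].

R = 81/49

By the ratio test, |a_{k+1}/a_k| = [(4k² + k + 4)/(4(k+1)² + (k+1) + 4)] · 49/81 → 49/81.
The series converges when 49/81 · |z| < 1, giving R = 81/49.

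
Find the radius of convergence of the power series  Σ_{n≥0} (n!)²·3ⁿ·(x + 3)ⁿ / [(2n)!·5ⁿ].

By the ratio test, |a_{n+1}/a_n| = (n+1)²/[(2n+1)·(2n+2)] · 3/5 → 3/20.
The series converges when 3/20 · |x + 3| < 1, giving R = 20/3.

R = 20/3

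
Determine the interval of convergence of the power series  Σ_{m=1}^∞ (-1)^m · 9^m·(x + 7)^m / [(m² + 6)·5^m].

By the ratio test, |a_{m+1}/a_m| = [(m² + 6)/((m+1)² + 6)] · 9/5 → 9/5.
Convergence for |x + 7| · 9/5 < 1, i.e. |x + 7| < 5/9. So R = 5/9.
When x = -58/9, the terms are on the order of 1/m², so the series converges absolutely by comparison with the p-series (p = 2 > 1).
When x = -68/9, absolute convergence follows by limit comparison with Σ 1/m².

[-68/9, -58/9]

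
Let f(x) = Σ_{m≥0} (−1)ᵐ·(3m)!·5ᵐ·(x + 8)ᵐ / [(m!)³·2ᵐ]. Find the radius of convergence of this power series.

Ratio test: |a_{m+1}/a_m| = (3m+1)·(3m+2)·(3m+3)/(m+1)³ · 5/2 → 135/2 as m → ∞.
Convergence for |x + 8| · 135/2 < 1, i.e. |x + 8| < 2/135. So R = 2/135.

R = 2/135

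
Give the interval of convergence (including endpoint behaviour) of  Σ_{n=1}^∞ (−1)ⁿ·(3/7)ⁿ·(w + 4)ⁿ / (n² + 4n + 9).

[-19/3, -5/3]

Ratio test: |a_{n+1}/a_n| = [(n² + 4n + 9)/((n+1)² + 4(n+1) + 9)] · 3/7 → 3/7 as n → ∞.
Hence the series converges for |w + 4| < 1/(3/7) = 7/3, so the radius of convergence is 7/3.
When w = -5/3, the terms are on the order of 1/n², so the series converges absolutely by comparison with the p-series (p = 2 > 1).
Endpoint w = -19/3: the series is dominated by a constant times Σ 1/n², which converges (p = 2 > 1).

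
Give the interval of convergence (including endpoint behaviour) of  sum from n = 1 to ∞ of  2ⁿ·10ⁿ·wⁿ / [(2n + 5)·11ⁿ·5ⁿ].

[-11/4, 11/4)

Apply the ratio test: |a_{n+1}| / |a_n| = [(2n + 5)/(2(n+1) + 5)] · 2·10/(11·5), which tends to 4/11 as n → ∞.
Thus R = 1/(4/11) = 11/4.
When w = 11/4, the terms behave like c/n; limit comparison with the harmonic series gives divergence.
Check w = -11/4: convergence follows from the alternating series test (terms decrease monotonically to 0).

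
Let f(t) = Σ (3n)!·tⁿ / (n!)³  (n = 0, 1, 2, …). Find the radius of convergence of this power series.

Ratio test: |a_{n+1}/a_n| = (3n+1)·(3n+2)·(3n+3)/(n+1)³ → 27 as n → ∞.
Thus R = 1/(27) = 1/27.

R = 1/27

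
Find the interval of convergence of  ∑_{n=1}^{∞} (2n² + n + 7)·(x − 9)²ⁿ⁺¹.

(8, 10)

Ratio test: |a_{n+1}/a_n| = (2(n+1)² + (n+1) + 7)/(2n² + n + 7) → 1 as n → ∞.
Successive powers of (x − 9) differ by 2, so the series converges when |x − 9|² · 1 < 1, i.e. |x − 9| < √(1) = 1. So R = 1.
At x = 10: the terms have absolute value of order n², which does not tend to 0, so the series diverges by the divergence test.
Endpoint x = 8: the terms do not tend to 0, so the series diverges.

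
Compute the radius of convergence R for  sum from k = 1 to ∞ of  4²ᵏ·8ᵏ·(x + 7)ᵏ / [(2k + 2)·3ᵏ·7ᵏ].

Ratio test: |a_{k+1}/a_k| = [(2k + 2)/(2(k+1) + 2)] · 16·8/(3·7) → 128/21 as k → ∞.
Convergence for |x + 7| · 128/21 < 1, i.e. |x + 7| < 21/128. So R = 21/128.

R = 21/128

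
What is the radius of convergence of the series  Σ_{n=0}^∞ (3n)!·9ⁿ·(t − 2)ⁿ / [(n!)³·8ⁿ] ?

R = 8/243

By the ratio test, |a_{n+1}/a_n| = (3n+1)·(3n+2)·(3n+3)/(n+1)³ · 9/8 → 243/8.
Hence the series converges for |t − 2| < 1/(243/8) = 8/243, so the radius of convergence is 8/243.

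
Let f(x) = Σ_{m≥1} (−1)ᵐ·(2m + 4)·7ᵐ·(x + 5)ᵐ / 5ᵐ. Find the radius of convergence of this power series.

The ratio of consecutive coefficients is [(2(m+1) + 4)/(2m + 4)] · 7/5 → 7/5.
The series converges when 7/5 · |x + 5| < 1, giving R = 5/7.

R = 5/7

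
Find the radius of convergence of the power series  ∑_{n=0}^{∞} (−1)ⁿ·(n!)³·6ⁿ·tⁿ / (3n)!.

R = 9/2

Apply the ratio test: |a_{n+1}| / |a_n| = (n+1)³/[(3n+1)·(3n+2)·(3n+3)] · 6, which tends to 2/9 as n → ∞.
The series converges when 2/9 · |t| < 1, giving R = 9/2.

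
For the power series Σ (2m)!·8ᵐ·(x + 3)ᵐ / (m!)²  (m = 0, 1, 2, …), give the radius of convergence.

The ratio of consecutive coefficients is (2m+1)·(2m+2)/(m+1)² · 8 → 32.
Thus R = 1/(32) = 1/32.

R = 1/32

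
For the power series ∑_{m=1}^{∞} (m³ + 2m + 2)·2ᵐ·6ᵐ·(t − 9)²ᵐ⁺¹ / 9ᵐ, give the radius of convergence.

Apply the ratio test: |a_{m+1}| / |a_m| = [((m+1)³ + 2(m+1) + 2)/(m³ + 2m + 2)] · 2·6/9, which tends to 4/3 as m → ∞.
Writing y = (t − 9)², the series in y has radius 3/4, so |t − 9| < √(3/4) and R = √3/2.

R = √3/2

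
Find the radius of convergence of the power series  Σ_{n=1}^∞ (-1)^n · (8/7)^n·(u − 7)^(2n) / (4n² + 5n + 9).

R = √14/4

The ratio of consecutive coefficients is [(4n² + 5n + 9)/(4(n+1)² + 5(n+1) + 9)] · 8/7 → 8/7.
Successive powers of (u − 7) differ by 2, so the series converges when |u − 7|² · 8/7 < 1, i.e. |u − 7| < √(7/8). So R = √14/4.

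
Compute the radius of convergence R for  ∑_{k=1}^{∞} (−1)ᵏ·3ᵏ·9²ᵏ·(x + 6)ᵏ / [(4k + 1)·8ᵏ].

Ratio test: |a_{k+1}/a_k| = [(4k + 1)/(4(k+1) + 1)] · 3·81/8 → 243/8 as k → ∞.
Convergence for |x + 6| · 243/8 < 1, i.e. |x + 6| < 8/243. So R = 8/243.

R = 8/243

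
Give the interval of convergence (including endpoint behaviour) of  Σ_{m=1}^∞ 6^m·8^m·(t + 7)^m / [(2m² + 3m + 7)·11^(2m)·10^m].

[-773/24, 437/24]

The ratio of consecutive coefficients is [(2m² + 3m + 7)/(2(m+1)² + 3(m+1) + 7)] · 6·8/(121·10) → 24/605.
Hence the series converges for |t + 7| < 1/(24/605) = 605/24, so the radius of convergence is 605/24.
Endpoint t = 437/24: the series is dominated by a constant times Σ 1/m², which converges (p = 2 > 1).
Endpoint t = -773/24: the terms are on the order of 1/m², so the series converges absolutely by comparison with the p-series (p = 2 > 1).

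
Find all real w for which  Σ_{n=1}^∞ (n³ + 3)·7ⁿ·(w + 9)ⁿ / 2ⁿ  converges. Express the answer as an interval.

(-65/7, -61/7)

By the ratio test, |a_{n+1}/a_n| = [((n+1)³ + 3)/(n³ + 3)] · 7/2 → 7/2.
The series converges when 7/2 · |w + 9| < 1, giving R = 2/7.
Endpoint w = -61/7: the terms have absolute value of order n³, which does not tend to 0, so the series diverges by the divergence test.
At w = -65/7: the terms have absolute value of order n³, which does not tend to 0, so the series diverges by the divergence test.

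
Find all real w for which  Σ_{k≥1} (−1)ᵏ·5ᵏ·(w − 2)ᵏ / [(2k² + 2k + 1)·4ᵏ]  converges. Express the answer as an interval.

By the ratio test, |a_{k+1}/a_k| = [(2k² + 2k + 1)/(2(k+1)² + 2(k+1) + 1)] · 5/4 → 5/4.
The series converges when 5/4 · |w − 2| < 1, giving R = 4/5.
Check w = 14/5: the series is dominated by a constant times Σ 1/k², which converges (p = 2 > 1).
When w = 6/5, the terms are on the order of 1/k², so the series converges absolutely by comparison with the p-series (p = 2 > 1).

[6/5, 14/5]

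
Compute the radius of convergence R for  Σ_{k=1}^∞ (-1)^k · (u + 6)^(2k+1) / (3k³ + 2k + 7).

Apply the ratio test: |a_{k+1}| / |a_k| = (3k³ + 2k + 7)/(3(k+1)³ + 2(k+1) + 7), which tends to 1 as k → ∞.
Writing y = (u + 6)², the series in y has radius 1, so |u + 6| < √(1) = 1 and R = 1.

R = 1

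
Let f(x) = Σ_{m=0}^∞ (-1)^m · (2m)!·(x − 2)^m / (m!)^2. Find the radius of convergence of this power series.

By the ratio test, |a_{m+1}/a_m| = (2m+1)·(2m+2)/(m+1)² → 4.
Thus R = 1/(4) = 1/4.

R = 1/4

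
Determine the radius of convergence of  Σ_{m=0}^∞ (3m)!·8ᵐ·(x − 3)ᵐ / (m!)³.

R = 1/216

Apply the ratio test: |a_{m+1}| / |a_m| = (3m+1)·(3m+2)·(3m+3)/(m+1)³ · 8, which tends to 216 as m → ∞.
The series converges when 216 · |x − 3| < 1, giving R = 1/216.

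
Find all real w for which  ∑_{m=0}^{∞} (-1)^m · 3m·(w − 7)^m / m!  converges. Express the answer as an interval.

The ratio of consecutive coefficients is 3(m+1)/3m · 1/(m+1) → 0.
The ratio tends to 0 regardless of w, hence R = ∞.

(−∞, ∞)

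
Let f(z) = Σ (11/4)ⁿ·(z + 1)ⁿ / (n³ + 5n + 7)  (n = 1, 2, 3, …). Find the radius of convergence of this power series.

R = 4/11

By the ratio test, |a_{n+1}/a_n| = [(n³ + 5n + 7)/((n+1)³ + 5(n+1) + 7)] · 11/4 → 11/4.
The series converges when 11/4 · |z + 1| < 1, giving R = 4/11.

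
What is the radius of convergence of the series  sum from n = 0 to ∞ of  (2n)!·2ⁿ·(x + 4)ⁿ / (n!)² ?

Apply the ratio test: |a_{n+1}| / |a_n| = (2n+1)·(2n+2)/(n+1)² · 2, which tends to 8 as n → ∞.
Hence the series converges for |x + 4| < 1/(8) = 1/8, so the radius of convergence is 1/8.

R = 1/8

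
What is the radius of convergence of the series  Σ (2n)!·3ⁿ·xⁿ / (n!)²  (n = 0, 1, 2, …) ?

R = 1/12

Apply the ratio test: |a_{n+1}| / |a_n| = (2n+1)·(2n+2)/(n+1)² · 3, which tends to 12 as n → ∞.
Hence the series converges for |x| < 1/(12) = 1/12, so the radius of convergence is 1/12.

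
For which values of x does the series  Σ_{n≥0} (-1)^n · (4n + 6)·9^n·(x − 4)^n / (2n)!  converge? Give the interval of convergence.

The ratio of consecutive coefficients is (4(n+1) + 6)/(4n + 6) · 9 · 1/[(2n+1)·(2n+2)] → 0.
The ratio tends to 0 regardless of x, hence R = ∞.

(−∞, ∞)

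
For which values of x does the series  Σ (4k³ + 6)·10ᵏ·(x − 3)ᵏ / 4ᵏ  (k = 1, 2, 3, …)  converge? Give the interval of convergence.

Apply the ratio test: |a_{k+1}| / |a_k| = [(4(k+1)³ + 6)/(4k³ + 6)] · 10/4, which tends to 5/2 as k → ∞.
Thus R = 1/(5/2) = 2/5.
Check x = 17/5: the terms do not tend to 0, so the series diverges.
At x = 13/5: the terms have absolute value of order k³, which does not tend to 0, so the series diverges by the divergence test.

(13/5, 17/5)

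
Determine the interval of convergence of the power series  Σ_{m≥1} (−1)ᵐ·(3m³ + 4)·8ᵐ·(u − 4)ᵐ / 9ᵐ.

Apply the ratio test: |a_{m+1}| / |a_m| = [(3(m+1)³ + 4)/(3m³ + 4)] · 8/9, which tends to 8/9 as m → ∞.
The series converges when 8/9 · |u − 4| < 1, giving R = 9/8.
At u = 41/8: the terms do not tend to 0, so the series diverges.
When u = 23/8, the terms have absolute value of order m³, which does not tend to 0, so the series diverges by the divergence test.

(23/8, 41/8)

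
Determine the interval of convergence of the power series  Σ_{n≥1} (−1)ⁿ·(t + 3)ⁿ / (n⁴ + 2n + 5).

[-4, -2]

The ratio of consecutive coefficients is (n⁴ + 2n + 5)/((n+1)⁴ + 2(n+1) + 5) → 1.
Hence R = 1.
When t = -2, the terms are on the order of 1/n⁴, so the series converges absolutely by comparison with the p-series (p = 4 > 1).
When t = -4, the terms are on the order of 1/n⁴, so the series converges absolutely by comparison with the p-series (p = 4 > 1).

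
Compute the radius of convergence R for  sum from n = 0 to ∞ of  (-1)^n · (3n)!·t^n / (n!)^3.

The ratio of consecutive coefficients is (3n+1)·(3n+2)·(3n+3)/(n+1)³ → 27.
Thus R = 1/(27) = 1/27.

R = 1/27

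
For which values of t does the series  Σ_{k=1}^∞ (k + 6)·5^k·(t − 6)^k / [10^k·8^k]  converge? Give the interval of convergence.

(-10, 22)

By the ratio test, |a_{k+1}/a_k| = [((k+1) + 6)/(k + 6)] · 5/(10·8) → 1/16.
The series converges when 1/16 · |t − 6| < 1, giving R = 16.
Check t = 22: the terms have absolute value of order k, which does not tend to 0, so the series diverges by the divergence test.
Check t = -10: the terms have absolute value of order k, which does not tend to 0, so the series diverges by the divergence test.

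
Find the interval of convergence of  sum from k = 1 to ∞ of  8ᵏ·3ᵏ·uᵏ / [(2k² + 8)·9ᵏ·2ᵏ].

[-3/4, 3/4]

Ratio test: |a_{k+1}/a_k| = [(2k² + 8)/(2(k+1)² + 8)] · 8·3/(9·2) → 4/3 as k → ∞.
The series converges when 4/3 · |u| < 1, giving R = 3/4.
Check u = 3/4: the series is dominated by a constant times Σ 1/k², which converges (p = 2 > 1).
At u = -3/4: the terms are on the order of 1/k², so the series converges absolutely by comparison with the p-series (p = 2 > 1).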